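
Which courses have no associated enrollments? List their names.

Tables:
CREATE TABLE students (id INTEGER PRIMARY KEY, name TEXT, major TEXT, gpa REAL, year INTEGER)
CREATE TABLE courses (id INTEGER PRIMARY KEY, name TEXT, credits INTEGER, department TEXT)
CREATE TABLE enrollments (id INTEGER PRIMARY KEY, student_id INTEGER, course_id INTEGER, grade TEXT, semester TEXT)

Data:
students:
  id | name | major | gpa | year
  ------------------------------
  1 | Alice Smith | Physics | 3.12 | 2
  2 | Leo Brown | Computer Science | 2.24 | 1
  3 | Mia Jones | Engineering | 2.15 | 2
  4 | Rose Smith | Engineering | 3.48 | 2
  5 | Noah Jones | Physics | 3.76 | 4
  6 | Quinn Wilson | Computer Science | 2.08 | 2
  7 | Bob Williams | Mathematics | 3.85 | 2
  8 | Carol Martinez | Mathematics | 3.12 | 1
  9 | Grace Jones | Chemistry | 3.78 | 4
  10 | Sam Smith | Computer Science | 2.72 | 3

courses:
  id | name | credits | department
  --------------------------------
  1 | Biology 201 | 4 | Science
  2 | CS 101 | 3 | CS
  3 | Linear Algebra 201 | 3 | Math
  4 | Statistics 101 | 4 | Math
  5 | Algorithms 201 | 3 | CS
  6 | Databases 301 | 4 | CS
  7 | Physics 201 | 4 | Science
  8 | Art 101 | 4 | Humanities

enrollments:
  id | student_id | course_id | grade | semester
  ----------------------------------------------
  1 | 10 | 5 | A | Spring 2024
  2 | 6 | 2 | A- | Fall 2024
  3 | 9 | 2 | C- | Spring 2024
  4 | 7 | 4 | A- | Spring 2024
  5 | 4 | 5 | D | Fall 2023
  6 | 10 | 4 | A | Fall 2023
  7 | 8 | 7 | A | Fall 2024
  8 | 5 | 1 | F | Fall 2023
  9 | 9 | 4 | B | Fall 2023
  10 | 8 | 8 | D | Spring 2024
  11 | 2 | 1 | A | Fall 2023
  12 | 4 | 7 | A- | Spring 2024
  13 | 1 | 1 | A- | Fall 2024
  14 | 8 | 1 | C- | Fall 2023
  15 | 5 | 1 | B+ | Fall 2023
SELECT p.name FROM courses p LEFT JOIN enrollments c ON c.course_id = p.id WHERE c.id IS NULL

Execution result:
name
Linear Algebra 201
Databases 301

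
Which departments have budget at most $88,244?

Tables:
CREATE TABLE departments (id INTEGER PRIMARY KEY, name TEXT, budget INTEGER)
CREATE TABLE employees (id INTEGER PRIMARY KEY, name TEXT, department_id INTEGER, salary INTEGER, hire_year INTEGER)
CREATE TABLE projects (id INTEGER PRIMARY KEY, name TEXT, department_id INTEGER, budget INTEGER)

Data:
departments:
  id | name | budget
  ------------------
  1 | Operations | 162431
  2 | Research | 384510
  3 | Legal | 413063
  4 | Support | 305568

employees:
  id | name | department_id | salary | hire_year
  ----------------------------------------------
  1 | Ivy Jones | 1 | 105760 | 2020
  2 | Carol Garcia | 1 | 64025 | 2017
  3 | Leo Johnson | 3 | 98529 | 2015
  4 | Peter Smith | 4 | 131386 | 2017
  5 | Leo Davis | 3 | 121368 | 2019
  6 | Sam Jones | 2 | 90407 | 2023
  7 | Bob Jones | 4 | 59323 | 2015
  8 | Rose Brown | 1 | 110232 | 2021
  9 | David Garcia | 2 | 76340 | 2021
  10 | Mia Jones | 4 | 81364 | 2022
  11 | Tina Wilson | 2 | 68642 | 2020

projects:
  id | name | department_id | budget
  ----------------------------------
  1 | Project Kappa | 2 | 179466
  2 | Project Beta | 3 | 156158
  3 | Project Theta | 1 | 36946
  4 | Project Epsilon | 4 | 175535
SELECT name, budget FROM departments WHERE budget <= 88244

Execution result:
(no rows)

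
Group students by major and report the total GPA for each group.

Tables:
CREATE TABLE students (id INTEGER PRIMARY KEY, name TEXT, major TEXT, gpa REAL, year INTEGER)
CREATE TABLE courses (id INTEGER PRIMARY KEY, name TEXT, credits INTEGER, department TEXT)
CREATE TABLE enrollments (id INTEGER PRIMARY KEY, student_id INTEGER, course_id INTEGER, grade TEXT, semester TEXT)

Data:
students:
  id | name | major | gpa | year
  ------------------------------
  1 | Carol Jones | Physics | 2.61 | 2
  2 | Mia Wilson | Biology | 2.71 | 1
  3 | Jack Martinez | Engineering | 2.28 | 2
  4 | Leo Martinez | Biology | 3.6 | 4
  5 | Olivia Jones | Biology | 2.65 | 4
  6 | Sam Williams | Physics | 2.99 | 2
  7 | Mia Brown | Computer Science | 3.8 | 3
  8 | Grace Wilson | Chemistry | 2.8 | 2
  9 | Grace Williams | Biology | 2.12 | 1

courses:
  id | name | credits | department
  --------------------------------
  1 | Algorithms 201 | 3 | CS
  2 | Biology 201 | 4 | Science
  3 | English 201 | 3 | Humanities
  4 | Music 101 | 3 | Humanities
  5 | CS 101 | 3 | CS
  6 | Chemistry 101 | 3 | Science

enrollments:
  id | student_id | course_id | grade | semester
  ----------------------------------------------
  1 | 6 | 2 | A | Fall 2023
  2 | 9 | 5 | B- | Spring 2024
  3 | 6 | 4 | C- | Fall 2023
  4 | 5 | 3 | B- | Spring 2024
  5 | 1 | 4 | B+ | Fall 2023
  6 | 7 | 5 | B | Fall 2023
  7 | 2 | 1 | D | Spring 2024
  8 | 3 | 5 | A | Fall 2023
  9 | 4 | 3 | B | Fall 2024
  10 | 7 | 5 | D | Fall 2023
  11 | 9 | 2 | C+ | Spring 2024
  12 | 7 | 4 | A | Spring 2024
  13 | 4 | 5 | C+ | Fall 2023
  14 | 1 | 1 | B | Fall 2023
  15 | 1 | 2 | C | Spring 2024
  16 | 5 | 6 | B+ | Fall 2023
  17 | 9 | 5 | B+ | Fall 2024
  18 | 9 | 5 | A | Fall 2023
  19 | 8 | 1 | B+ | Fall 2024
SELECT major, SUM(gpa) AS sum_gpa FROM students GROUP BY major

Execution result:
major | sum_gpa
Biology | 11.08
Chemistry | 2.80
Computer Science | 3.80
Engineering | 2.28
Physics | 5.60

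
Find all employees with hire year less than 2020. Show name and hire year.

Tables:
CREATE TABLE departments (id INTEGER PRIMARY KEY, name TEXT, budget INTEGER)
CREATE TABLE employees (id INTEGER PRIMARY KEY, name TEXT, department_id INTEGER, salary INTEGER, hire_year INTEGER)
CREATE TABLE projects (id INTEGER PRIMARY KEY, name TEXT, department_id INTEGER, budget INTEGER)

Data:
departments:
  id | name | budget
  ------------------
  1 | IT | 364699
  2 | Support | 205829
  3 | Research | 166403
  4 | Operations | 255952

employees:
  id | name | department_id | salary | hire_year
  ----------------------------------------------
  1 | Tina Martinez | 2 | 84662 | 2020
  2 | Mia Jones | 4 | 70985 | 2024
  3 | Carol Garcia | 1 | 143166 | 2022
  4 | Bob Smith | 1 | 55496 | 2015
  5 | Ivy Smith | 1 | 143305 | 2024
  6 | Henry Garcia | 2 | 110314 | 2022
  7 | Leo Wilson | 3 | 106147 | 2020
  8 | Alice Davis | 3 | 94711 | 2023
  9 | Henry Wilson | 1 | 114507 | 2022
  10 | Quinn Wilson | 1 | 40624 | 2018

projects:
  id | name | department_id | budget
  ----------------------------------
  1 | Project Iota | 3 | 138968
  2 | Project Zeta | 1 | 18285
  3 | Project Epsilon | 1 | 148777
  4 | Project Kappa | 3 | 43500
SELECT name, hire_year FROM employees WHERE hire_year < 2020

Execution result:
name | hire_year
Bob Smith | 2015
Quinn Wilson | 2018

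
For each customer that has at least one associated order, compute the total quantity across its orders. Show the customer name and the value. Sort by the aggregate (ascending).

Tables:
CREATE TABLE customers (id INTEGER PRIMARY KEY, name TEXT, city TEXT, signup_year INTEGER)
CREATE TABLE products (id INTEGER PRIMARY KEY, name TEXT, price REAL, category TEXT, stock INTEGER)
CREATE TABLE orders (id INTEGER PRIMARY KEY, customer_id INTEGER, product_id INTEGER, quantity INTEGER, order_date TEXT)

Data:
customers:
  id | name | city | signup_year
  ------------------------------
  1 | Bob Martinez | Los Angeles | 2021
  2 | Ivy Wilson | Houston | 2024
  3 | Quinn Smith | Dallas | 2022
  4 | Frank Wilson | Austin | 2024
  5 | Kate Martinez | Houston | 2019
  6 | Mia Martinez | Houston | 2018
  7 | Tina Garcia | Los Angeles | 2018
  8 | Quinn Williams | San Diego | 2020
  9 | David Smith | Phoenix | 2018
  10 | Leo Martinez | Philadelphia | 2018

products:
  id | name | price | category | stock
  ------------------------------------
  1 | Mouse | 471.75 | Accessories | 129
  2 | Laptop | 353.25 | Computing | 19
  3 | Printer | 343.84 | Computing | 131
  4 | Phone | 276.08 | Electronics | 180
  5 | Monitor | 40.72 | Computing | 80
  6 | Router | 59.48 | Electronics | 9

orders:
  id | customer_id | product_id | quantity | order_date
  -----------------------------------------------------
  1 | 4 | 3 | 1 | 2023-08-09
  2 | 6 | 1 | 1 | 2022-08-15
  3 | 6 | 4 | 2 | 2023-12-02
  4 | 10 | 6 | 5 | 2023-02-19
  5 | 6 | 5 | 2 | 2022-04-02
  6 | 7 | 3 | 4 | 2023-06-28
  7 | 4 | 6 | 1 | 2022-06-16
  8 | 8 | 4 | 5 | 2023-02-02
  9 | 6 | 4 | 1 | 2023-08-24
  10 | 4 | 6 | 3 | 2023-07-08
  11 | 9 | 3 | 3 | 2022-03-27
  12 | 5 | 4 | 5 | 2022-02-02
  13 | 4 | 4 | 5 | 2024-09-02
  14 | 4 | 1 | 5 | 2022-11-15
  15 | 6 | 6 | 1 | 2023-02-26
SELECT p.name, SUM(c.quantity) AS sum_quantity FROM orders c JOIN customers p ON c.customer_id = p.id GROUP BY p.id, p.name ORDER BY sum_quantity ASC

Execution result:
name | sum_quantity
David Smith | 3
Tina Garcia | 4
Kate Martinez | 5
Quinn Williams | 5
Leo Martinez | 5
Mia Martinez | 7
Frank Wilson | 15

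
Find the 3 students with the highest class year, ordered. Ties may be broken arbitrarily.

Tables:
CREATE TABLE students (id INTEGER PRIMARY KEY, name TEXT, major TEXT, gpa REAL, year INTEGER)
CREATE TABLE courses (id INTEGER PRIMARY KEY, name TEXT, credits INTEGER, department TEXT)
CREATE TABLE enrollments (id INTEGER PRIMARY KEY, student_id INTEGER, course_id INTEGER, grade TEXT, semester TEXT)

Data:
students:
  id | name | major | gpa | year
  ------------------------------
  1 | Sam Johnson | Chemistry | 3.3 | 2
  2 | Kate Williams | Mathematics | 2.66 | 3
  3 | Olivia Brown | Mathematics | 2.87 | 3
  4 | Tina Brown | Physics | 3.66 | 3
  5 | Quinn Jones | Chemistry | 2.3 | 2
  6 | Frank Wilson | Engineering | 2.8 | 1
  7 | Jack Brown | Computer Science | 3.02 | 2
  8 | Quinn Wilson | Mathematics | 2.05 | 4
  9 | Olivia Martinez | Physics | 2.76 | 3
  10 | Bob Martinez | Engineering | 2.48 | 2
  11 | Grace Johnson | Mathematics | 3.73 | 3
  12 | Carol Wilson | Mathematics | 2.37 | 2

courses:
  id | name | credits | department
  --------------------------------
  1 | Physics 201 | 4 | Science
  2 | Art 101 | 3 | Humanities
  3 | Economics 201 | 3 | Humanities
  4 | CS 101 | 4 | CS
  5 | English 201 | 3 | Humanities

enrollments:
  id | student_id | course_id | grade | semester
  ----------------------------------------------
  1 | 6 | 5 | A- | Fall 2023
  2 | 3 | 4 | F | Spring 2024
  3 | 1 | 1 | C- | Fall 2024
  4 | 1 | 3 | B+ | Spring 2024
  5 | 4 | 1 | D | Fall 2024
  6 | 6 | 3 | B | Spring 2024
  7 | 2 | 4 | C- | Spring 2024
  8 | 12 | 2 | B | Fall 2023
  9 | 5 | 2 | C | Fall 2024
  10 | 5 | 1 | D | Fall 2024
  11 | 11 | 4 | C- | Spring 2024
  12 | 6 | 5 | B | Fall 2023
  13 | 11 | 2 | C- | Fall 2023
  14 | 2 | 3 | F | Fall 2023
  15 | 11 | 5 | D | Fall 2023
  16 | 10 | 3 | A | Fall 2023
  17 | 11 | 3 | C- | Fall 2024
SELECT name, year FROM students ORDER BY year DESC LIMIT 3

Execution result:
name | year
Quinn Wilson | 4
Kate Williams | 3
Olivia Brown | 3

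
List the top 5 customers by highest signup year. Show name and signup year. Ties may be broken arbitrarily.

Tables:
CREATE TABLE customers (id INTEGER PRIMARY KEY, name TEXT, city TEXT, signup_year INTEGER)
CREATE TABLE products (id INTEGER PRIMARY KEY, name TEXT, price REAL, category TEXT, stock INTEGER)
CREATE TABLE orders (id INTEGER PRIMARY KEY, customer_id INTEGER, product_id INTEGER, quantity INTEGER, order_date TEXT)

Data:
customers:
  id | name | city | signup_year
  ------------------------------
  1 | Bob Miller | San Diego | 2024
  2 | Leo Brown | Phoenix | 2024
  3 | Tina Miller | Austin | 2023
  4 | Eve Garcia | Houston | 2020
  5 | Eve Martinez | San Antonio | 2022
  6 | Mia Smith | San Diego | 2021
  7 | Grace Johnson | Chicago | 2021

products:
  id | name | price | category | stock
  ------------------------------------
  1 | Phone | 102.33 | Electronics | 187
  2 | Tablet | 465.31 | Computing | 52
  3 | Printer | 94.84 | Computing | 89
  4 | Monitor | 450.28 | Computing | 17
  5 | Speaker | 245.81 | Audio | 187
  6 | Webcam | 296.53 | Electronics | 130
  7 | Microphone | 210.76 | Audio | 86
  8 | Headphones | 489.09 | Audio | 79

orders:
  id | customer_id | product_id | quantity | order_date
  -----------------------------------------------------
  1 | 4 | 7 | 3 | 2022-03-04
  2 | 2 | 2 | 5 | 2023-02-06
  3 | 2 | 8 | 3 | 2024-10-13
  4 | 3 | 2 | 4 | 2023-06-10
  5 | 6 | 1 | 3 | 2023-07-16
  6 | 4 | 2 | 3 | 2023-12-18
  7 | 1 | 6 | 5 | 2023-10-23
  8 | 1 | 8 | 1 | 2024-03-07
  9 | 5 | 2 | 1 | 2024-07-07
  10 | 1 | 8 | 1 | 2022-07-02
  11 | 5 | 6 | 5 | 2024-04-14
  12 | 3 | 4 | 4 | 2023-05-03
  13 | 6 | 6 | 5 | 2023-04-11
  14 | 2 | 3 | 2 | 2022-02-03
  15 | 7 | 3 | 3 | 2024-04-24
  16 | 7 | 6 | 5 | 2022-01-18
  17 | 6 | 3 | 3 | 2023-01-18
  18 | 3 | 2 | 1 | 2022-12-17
SELECT name, signup_year FROM customers ORDER BY signup_year DESC LIMIT 5

Execution result:
name | signup_year
Bob Miller | 2024
Leo Brown | 2024
Tina Miller | 2023
Eve Martinez | 2022
Mia Smith | 2021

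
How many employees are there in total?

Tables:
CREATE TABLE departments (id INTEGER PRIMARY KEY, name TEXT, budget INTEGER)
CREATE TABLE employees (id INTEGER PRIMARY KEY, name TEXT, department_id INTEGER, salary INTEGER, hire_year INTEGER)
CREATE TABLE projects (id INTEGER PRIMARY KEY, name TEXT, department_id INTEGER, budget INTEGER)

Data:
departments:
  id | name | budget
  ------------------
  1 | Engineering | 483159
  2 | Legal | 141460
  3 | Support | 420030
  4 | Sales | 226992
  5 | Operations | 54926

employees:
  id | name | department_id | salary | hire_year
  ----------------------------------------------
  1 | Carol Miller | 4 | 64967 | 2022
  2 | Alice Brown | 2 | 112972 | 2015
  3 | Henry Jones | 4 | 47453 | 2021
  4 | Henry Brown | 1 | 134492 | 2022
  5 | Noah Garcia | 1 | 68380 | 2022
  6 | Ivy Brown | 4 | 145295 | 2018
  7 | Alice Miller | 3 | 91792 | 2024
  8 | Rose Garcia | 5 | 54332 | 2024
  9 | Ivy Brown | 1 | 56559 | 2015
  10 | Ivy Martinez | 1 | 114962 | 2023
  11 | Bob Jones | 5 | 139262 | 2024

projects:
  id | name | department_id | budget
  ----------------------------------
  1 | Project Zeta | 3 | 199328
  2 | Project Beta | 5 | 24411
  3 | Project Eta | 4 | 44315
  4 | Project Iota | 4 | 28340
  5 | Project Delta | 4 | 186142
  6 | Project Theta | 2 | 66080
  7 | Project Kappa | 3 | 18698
SELECT COUNT(*) FROM employees

Execution result:
11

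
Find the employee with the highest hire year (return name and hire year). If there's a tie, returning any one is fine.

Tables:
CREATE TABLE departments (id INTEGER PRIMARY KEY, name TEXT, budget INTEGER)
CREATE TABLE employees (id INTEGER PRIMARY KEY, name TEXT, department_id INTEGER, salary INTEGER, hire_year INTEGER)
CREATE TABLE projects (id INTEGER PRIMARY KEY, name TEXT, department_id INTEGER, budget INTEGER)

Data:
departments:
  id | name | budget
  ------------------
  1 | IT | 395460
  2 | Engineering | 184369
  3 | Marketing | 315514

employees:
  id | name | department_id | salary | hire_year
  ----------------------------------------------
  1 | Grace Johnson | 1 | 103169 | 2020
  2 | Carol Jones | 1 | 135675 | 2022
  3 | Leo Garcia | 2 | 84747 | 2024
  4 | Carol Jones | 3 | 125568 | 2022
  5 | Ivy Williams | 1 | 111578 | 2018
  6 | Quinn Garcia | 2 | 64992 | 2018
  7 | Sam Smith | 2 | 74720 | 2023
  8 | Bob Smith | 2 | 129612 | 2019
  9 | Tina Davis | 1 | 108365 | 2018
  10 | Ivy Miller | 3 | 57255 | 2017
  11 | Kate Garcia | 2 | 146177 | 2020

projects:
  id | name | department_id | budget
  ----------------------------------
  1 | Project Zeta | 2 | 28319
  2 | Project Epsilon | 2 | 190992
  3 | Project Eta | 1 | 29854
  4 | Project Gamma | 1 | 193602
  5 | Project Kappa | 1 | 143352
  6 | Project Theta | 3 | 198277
SELECT name, hire_year FROM employees ORDER BY hire_year DESC LIMIT 1

Execution result:
name | hire_year
Leo Garcia | 2024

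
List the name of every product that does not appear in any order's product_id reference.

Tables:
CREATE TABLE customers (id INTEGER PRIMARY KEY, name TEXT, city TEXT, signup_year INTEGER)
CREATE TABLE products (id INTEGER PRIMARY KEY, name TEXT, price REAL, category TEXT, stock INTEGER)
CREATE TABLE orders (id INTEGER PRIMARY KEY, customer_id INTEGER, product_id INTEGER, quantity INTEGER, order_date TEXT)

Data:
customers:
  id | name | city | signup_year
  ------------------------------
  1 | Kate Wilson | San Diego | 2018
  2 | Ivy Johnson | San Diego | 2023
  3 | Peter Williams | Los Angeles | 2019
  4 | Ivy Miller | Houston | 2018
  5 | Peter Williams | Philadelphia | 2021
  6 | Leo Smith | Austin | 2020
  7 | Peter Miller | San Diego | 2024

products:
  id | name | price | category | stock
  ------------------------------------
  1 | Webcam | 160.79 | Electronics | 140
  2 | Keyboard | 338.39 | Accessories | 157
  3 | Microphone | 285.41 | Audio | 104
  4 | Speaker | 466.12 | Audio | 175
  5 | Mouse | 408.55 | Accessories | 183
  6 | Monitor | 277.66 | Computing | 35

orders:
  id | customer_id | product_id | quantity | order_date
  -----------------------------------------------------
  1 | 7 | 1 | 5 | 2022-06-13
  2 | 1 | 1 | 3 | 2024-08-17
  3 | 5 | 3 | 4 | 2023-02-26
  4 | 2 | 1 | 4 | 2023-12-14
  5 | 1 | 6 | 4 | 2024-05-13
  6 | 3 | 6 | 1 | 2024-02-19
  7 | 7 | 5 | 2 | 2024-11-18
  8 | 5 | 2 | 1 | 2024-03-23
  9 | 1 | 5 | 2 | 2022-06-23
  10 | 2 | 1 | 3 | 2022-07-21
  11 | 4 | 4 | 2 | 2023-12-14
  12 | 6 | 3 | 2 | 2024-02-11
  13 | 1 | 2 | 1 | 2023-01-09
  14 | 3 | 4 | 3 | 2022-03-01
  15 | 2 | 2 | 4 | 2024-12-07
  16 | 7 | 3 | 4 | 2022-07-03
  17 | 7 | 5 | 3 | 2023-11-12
SELECT p.name FROM products p LEFT JOIN orders c ON c.product_id = p.id WHERE c.id IS NULL

Execution result:
(no rows)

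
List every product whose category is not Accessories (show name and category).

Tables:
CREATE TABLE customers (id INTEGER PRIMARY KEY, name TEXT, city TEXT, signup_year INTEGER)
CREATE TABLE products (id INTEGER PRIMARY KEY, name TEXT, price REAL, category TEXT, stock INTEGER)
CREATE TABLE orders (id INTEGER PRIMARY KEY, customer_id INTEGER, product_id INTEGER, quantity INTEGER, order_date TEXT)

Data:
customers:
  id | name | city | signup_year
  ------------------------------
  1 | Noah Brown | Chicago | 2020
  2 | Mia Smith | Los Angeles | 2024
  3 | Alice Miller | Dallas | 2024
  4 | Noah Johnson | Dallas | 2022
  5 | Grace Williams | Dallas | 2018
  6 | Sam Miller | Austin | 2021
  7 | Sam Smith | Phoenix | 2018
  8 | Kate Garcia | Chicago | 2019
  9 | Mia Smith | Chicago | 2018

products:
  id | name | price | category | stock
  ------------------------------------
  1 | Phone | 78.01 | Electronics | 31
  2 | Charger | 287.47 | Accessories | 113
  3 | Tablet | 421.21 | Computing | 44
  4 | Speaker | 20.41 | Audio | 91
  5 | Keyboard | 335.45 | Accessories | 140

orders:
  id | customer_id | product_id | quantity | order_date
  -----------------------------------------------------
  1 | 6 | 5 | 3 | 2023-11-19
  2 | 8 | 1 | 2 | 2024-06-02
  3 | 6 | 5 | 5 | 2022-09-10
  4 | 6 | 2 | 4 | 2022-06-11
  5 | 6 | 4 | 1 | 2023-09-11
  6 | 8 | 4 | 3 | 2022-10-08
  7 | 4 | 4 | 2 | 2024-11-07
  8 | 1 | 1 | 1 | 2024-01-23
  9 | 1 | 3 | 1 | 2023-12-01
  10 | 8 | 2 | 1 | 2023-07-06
SELECT name, category FROM products WHERE category <> 'Accessories'

Execution result:
name | category
Phone | Electronics
Tablet | Computing
Speaker | Audio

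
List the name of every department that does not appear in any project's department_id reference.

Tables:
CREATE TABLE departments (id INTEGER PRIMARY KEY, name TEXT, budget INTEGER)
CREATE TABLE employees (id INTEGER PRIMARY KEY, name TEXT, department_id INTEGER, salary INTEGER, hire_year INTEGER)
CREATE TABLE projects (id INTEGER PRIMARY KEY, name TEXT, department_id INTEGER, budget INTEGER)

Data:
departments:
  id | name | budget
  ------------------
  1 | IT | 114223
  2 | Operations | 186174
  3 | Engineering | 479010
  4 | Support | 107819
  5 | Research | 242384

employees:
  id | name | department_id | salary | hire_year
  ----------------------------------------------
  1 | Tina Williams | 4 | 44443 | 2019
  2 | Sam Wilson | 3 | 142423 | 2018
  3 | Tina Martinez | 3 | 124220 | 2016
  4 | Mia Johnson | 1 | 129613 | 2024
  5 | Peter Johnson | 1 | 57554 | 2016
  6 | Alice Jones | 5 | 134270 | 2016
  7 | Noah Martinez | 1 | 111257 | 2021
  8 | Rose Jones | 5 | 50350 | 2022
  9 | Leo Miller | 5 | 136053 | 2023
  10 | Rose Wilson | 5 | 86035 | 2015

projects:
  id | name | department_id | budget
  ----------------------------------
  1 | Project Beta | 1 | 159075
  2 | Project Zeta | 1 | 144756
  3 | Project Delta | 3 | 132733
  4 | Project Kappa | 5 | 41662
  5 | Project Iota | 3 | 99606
SELECT p.name FROM departments p LEFT JOIN projects c ON c.department_id = p.id WHERE c.id IS NULL

Execution result:
name
Operations
Support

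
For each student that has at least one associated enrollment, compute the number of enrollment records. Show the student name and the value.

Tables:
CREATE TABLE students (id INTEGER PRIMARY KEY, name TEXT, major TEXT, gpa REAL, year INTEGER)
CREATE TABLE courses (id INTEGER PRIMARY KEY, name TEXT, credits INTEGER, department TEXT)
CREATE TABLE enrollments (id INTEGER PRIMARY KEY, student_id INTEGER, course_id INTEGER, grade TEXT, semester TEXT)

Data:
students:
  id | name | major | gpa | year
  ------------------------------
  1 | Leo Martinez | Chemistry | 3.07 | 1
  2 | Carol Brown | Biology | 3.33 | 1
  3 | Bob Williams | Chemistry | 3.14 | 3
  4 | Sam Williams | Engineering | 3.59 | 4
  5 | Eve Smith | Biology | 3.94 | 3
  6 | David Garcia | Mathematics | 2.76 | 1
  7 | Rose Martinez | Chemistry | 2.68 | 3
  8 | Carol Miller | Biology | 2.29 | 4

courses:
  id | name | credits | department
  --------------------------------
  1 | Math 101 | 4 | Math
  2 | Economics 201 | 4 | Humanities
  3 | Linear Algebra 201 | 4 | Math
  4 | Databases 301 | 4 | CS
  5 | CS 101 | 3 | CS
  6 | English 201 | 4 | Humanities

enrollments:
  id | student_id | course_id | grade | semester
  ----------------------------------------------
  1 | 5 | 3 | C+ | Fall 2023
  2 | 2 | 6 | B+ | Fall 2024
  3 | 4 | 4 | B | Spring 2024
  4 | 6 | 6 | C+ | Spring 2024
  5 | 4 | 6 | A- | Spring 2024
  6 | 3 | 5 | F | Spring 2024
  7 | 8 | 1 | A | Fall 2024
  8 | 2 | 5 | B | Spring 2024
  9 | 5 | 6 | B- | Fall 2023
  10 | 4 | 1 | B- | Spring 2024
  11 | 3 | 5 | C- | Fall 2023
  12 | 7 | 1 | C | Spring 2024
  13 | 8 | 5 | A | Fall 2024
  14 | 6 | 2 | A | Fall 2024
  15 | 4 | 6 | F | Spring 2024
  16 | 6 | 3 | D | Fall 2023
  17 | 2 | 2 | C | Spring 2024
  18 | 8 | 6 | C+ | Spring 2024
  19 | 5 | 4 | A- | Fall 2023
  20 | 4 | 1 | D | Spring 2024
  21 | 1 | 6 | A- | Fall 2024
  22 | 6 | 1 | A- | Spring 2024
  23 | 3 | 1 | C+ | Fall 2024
SELECT p.name, COUNT(*) AS n FROM enrollments c JOIN students p ON c.student_id = p.id GROUP BY p.id, p.name

Execution result:
name | n
Leo Martinez | 1
Carol Brown | 3
Bob Williams | 3
Sam Williams | 5
Eve Smith | 3
David Garcia | 4
Rose Martinez | 1
Carol Miller | 3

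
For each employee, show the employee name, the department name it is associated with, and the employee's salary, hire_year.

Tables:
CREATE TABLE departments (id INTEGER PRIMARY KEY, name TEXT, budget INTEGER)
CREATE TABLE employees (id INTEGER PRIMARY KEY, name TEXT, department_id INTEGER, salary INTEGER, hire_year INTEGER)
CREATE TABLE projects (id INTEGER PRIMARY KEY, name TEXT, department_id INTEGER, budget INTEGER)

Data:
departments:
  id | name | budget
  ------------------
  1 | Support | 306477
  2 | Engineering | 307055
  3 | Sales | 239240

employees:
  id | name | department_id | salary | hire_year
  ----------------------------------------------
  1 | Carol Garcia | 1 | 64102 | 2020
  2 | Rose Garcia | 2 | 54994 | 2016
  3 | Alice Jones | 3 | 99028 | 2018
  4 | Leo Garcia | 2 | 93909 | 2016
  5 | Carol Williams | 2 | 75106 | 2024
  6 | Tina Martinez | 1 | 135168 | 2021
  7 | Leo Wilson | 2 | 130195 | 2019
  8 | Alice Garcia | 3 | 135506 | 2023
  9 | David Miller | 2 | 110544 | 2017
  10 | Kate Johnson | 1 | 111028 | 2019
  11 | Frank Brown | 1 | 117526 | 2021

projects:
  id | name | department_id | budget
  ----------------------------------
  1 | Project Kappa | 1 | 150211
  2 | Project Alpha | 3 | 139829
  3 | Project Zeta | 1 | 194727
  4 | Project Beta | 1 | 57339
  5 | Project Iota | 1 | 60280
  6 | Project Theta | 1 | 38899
SELECT c.name, p.name AS department, c.salary, c.hire_year FROM employees c JOIN departments p ON c.department_id = p.id

Execution result:
name | department | salary | hire_year
Carol Garcia | Support | 64102 | 2020
Rose Garcia | Engineering | 54994 | 2016
Alice Jones | Sales | 99028 | 2018
Leo Garcia | Engineering | 93909 | 2016
Carol Williams | Engineering | 75106 | 2024
Tina Martinez | Support | 135168 | 2021
Leo Wilson | Engineering | 130195 | 2019
Alice Garcia | Sales | 135506 | 2023
David Miller | Engineering | 110544 | 2017
Kate Johnson | Support | 111028 | 2019
Frank Brown | Support | 117526 | 2021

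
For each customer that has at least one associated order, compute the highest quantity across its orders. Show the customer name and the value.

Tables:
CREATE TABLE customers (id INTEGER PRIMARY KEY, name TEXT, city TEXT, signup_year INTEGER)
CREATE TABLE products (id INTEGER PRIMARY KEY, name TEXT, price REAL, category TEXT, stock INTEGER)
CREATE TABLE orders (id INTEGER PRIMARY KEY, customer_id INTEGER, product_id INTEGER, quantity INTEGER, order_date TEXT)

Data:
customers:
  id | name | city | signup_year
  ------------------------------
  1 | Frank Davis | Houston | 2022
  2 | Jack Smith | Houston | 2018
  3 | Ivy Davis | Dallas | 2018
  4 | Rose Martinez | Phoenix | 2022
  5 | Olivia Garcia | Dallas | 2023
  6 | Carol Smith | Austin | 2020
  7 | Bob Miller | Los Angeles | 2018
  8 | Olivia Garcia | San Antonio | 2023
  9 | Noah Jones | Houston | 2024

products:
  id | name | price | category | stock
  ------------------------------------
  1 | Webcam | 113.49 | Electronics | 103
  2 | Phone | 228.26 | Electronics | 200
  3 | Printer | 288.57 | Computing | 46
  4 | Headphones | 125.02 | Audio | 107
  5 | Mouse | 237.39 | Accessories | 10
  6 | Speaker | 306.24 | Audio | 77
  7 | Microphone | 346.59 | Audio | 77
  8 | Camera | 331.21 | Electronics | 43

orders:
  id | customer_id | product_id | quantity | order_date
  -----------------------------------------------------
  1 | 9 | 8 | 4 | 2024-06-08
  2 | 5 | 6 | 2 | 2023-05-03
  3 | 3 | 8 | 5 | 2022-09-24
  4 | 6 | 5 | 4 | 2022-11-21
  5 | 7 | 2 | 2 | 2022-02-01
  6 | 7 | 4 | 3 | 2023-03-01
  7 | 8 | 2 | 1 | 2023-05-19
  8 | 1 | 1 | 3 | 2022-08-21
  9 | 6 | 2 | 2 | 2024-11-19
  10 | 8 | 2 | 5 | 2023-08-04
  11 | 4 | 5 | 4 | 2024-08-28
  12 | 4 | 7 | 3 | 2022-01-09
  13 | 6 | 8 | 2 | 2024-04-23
SELECT p.name, MAX(c.quantity) AS max_quantity FROM orders c JOIN customers p ON c.customer_id = p.id GROUP BY p.id, p.name

Execution result:
name | max_quantity
Frank Davis | 3
Ivy Davis | 5
Rose Martinez | 4
Olivia Garcia | 2
Carol Smith | 4
Bob Miller | 3
Olivia Garcia | 5
Noah Jones | 4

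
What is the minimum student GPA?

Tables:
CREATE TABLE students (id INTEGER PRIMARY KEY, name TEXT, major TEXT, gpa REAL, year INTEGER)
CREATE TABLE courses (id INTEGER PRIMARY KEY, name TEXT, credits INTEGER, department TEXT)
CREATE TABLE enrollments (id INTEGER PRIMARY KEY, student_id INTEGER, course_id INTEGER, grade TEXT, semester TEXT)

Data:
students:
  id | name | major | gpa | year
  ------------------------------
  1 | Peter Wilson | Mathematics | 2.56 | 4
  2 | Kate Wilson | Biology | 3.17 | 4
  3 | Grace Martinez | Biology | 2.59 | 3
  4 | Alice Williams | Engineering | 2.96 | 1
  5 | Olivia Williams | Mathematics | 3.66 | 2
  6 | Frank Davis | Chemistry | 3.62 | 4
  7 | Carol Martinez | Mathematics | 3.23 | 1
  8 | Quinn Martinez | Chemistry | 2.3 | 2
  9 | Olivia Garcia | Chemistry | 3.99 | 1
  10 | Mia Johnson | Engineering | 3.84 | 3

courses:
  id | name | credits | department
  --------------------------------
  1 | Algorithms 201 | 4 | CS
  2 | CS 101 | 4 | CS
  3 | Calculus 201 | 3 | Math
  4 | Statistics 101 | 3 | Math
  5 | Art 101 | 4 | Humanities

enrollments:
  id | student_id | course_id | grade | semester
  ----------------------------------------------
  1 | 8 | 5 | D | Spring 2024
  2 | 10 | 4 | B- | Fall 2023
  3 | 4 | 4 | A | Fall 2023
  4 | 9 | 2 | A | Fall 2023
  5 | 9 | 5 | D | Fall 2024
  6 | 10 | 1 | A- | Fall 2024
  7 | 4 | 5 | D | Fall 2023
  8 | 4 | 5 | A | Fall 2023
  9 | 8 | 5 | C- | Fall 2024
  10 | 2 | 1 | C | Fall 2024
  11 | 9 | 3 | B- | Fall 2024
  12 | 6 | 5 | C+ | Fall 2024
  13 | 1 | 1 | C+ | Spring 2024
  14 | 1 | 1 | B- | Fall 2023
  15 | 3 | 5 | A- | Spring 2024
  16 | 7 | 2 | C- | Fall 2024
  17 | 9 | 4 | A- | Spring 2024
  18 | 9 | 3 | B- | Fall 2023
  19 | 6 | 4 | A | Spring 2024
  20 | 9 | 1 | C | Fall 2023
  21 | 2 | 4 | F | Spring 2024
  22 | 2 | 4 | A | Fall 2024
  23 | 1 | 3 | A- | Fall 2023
SELECT MIN(gpa) FROM students

Execution result:
2.30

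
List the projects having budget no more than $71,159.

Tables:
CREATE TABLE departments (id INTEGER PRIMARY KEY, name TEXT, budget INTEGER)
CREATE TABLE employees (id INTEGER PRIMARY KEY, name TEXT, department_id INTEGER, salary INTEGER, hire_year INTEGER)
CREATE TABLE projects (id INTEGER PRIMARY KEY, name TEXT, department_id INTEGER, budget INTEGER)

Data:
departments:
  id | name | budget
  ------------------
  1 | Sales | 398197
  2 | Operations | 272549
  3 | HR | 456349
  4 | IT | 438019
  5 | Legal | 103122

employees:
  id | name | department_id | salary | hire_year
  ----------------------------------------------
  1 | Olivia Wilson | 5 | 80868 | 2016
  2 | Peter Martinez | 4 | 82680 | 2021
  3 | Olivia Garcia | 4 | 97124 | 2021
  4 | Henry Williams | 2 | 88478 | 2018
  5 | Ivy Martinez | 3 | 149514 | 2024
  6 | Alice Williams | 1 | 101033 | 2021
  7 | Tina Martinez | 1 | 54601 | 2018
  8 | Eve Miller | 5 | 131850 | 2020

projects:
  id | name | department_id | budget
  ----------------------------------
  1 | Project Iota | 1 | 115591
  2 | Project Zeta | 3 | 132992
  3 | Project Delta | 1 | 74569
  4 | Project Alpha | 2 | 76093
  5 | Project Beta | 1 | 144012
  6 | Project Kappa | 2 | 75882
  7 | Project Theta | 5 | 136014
SELECT name, budget FROM projects WHERE budget <= 71159

Execution result:
(no rows)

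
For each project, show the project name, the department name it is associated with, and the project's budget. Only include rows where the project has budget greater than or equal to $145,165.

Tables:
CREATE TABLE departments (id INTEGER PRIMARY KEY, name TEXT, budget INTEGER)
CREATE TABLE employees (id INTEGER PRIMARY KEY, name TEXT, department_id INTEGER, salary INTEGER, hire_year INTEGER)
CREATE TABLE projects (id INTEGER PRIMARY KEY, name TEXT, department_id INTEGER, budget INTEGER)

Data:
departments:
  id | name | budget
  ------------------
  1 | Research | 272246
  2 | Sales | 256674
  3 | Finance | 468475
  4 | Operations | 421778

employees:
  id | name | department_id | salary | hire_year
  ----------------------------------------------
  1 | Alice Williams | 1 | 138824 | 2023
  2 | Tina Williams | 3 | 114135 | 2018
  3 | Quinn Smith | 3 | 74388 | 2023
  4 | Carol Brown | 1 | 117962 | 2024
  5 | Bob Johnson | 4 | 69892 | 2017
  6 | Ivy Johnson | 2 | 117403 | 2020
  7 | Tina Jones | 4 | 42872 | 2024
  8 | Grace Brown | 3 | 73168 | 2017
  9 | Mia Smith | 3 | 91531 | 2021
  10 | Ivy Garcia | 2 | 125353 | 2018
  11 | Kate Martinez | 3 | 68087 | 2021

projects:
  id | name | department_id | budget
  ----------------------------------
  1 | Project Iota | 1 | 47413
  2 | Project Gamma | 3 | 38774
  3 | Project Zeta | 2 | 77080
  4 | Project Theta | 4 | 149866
SELECT c.name, p.name AS department, c.budget FROM projects c JOIN departments p ON c.department_id = p.id WHERE c.budget >= 145165

Execution result:
name | department | budget
Project Theta | Operations | 149866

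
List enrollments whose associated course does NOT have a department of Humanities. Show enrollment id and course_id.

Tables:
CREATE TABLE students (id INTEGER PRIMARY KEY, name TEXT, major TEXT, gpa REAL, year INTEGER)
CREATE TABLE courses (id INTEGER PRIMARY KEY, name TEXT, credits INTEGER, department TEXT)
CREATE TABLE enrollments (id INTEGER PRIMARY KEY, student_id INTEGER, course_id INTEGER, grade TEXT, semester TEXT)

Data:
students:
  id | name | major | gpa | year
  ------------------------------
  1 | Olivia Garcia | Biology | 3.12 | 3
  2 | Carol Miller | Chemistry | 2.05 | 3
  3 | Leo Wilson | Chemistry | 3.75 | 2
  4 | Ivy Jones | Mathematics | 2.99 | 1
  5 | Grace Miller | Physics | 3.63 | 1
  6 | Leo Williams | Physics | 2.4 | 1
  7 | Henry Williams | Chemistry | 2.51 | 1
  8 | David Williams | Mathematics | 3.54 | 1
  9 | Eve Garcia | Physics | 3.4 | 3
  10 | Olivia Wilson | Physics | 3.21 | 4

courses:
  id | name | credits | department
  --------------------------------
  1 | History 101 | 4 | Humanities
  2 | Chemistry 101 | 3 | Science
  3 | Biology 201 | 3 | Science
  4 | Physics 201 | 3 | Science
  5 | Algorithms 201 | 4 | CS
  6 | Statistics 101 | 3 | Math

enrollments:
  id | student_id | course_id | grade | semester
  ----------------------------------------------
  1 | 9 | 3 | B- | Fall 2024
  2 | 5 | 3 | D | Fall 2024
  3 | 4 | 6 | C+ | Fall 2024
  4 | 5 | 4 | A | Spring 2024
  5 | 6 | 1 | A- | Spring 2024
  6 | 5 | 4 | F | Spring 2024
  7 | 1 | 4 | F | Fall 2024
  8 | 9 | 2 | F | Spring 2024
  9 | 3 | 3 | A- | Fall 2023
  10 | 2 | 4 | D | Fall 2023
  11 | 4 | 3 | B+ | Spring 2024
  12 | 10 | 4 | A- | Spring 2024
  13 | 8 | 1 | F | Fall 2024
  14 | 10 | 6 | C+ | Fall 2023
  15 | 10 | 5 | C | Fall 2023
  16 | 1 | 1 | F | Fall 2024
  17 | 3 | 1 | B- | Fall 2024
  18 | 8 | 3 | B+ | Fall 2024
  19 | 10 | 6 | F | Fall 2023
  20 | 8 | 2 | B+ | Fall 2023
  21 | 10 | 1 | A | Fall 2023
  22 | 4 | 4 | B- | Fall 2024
SELECT id, course_id FROM enrollments WHERE course_id NOT IN (SELECT id FROM courses WHERE department = 'Humanities')

Execution result:
id | course_id
1 | 3
2 | 3
3 | 6
4 | 4
6 | 4
7 | 4
8 | 2
9 | 3
10 | 4
11 | 3
12 | 4
14 | 6
15 | 5
18 | 3
19 | 6
20 | 2
22 | 4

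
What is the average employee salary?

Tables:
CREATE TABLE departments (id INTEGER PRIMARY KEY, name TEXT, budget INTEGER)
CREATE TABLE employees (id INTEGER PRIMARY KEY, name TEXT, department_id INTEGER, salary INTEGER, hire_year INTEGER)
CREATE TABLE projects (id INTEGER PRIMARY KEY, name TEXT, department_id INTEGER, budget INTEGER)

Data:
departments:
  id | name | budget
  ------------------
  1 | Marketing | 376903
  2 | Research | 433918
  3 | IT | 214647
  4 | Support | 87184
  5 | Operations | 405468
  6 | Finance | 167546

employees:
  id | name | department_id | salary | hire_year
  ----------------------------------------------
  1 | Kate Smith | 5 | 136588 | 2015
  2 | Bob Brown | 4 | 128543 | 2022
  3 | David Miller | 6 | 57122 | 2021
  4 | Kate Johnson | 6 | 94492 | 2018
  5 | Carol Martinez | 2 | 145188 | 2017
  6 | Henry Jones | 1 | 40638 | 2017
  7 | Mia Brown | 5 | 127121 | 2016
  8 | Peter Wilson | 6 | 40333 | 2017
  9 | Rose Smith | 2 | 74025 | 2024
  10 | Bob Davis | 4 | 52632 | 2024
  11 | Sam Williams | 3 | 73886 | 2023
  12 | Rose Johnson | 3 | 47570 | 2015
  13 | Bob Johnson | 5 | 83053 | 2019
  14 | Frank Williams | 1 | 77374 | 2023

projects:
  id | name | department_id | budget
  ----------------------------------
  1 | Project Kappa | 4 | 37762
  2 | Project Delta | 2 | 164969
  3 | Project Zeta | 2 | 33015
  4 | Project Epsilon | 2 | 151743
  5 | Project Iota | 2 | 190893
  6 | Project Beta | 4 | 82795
SELECT AVG(salary) FROM employees

Execution result:
84183.21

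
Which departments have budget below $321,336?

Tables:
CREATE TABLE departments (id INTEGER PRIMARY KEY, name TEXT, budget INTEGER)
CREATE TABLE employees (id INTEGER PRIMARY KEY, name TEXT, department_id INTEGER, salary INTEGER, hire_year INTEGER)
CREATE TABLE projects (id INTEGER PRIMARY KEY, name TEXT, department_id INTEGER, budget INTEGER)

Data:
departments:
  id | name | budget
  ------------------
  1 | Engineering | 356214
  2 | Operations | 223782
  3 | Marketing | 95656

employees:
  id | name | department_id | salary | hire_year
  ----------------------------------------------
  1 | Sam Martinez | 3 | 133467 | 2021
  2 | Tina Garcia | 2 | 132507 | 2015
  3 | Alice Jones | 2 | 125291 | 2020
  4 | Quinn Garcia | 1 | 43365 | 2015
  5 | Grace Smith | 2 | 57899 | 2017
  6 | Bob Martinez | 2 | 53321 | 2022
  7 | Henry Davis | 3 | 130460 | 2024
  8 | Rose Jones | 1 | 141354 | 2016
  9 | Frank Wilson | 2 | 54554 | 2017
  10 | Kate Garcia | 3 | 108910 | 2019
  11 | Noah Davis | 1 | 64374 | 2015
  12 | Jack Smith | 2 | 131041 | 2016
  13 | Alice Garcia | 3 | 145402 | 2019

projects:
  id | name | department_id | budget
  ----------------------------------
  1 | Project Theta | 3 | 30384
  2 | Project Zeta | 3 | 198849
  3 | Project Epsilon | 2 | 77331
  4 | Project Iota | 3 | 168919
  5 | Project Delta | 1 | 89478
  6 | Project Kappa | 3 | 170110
SELECT name, budget FROM departments WHERE budget < 321336

Execution result:
name | budget
Operations | 223782
Marketing | 95656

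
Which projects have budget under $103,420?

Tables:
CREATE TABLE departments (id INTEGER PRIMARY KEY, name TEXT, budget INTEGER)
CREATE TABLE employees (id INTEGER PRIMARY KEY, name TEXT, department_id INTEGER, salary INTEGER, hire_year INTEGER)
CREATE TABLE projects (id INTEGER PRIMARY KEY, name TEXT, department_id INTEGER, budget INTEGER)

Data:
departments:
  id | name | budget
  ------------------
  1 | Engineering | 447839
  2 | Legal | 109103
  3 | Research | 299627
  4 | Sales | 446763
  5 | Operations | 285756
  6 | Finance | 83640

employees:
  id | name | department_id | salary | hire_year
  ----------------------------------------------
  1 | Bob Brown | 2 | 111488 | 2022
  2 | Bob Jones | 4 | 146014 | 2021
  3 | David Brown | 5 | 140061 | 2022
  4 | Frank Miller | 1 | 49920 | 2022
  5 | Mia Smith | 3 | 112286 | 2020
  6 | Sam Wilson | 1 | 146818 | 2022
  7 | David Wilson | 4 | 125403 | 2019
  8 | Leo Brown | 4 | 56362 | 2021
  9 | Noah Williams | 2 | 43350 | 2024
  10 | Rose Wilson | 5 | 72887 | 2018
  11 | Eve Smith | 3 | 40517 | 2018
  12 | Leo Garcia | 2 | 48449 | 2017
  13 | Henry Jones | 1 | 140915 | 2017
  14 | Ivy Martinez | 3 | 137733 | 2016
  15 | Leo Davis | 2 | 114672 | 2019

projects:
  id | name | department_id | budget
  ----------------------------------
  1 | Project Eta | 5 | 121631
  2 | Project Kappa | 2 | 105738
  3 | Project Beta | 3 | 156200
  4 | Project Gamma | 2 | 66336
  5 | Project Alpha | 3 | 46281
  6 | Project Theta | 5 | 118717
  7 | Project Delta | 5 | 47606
SELECT name, budget FROM projects WHERE budget < 103420

Execution result:
name | budget
Project Gamma | 66336
Project Alpha | 46281
Project Delta | 47606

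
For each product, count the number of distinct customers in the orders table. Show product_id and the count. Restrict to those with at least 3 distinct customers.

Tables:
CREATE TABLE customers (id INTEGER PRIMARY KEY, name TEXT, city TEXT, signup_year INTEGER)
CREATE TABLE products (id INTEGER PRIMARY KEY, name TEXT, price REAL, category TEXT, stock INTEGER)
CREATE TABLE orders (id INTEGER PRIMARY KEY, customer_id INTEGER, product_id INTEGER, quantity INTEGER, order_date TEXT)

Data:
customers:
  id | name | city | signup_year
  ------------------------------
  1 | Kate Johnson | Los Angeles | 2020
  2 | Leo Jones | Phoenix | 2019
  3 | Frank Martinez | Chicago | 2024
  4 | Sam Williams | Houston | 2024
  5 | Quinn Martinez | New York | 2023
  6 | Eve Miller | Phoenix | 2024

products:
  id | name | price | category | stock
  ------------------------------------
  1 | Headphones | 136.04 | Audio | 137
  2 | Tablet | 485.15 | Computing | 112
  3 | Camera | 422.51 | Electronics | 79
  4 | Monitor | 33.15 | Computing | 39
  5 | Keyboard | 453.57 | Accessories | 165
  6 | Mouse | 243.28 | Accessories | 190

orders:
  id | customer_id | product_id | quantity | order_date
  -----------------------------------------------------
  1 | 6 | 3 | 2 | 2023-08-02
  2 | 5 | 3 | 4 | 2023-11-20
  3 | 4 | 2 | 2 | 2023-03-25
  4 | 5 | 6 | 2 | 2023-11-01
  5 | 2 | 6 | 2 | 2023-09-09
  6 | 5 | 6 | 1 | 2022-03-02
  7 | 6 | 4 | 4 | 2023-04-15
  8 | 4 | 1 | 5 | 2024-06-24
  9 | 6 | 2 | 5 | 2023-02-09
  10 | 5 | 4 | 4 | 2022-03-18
SELECT product_id, COUNT(DISTINCT customer_id) AS distinct_customer_count FROM orders GROUP BY product_id HAVING COUNT(DISTINCT customer_id) >= 3

Execution result:
(no rows)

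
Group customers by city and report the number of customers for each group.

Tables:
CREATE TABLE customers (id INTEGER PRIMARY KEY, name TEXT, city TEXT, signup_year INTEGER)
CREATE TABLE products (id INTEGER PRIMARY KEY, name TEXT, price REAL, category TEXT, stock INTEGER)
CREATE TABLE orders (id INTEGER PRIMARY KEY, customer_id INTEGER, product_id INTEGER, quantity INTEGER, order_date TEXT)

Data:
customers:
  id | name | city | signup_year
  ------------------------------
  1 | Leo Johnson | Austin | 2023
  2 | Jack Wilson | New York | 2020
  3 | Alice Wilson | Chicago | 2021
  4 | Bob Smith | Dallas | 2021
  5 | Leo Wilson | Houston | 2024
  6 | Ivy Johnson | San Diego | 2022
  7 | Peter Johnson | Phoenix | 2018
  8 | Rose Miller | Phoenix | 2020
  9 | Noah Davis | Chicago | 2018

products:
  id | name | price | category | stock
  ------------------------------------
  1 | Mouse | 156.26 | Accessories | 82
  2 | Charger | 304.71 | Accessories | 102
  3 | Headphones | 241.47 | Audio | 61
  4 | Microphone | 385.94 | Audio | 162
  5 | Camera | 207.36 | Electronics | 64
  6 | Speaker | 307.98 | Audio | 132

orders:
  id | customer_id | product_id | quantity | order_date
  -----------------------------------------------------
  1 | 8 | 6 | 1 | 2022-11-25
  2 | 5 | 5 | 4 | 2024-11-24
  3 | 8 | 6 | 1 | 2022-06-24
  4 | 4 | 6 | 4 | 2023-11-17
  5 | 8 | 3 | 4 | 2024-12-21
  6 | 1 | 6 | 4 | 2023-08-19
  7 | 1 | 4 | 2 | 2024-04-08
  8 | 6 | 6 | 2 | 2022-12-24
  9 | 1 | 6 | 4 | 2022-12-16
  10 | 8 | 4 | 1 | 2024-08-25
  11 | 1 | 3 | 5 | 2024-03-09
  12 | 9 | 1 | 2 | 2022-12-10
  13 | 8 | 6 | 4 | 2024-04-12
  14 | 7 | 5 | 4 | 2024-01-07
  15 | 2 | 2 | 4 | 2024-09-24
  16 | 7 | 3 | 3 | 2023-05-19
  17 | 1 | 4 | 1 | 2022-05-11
SELECT city, COUNT(*) AS n FROM customers GROUP BY city

Execution result:
city | n
Austin | 1
Chicago | 2
Dallas | 1
Houston | 1
New York | 1
Phoenix | 2
San Diego | 1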